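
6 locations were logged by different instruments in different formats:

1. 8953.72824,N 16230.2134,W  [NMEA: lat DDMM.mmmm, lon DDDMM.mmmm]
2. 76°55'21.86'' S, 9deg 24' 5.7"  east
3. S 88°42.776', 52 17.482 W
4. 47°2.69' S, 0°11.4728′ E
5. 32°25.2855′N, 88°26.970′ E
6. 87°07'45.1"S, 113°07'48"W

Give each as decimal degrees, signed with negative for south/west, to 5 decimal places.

1. 89.89547, -162.50356
2. -76.92274, 9.40158
3. -88.71293, -52.29137
4. -47.04483, 0.19121
5. 32.42143, 88.44950
6. -87.12919, -113.13000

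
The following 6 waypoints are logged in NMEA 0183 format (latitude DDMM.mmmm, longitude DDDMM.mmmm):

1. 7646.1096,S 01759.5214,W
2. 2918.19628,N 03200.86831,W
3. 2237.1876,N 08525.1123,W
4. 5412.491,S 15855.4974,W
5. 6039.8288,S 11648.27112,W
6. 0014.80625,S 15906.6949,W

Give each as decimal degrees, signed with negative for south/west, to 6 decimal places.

Point 1:
  φ: split at 2 digits → 76° and 46.1096′; 76 + 46.1096/60 = 76.7684933
  hemisphere S, so the sign is −
  Longitude: degrees = first 3 digits = 17, minutes = 59.5214; 17 + 59.5214/60 = 17.9920233
  W → negative
Point 2:
  Lat: split at 2 digits → 29° and 18.19628′; 29 + 18.19628/60 = 29.3032713
  N → positive
  λ: degrees = first 3 digits = 32, minutes = 0.86831; 32 + 0.86831/60 = 32.0144718
  W → negative
Point 3:
  Latitude: split at 2 digits → 22° and 37.1876′; 22 + 37.1876/60 = 22.6197933
  N → positive
  Longitude: degrees = first 3 digits = 85, minutes = 25.1123; 85 + 25.1123/60 = 85.4185383
  W ⇒ negate
Point 4:
  Lat: split at 2 digits → 54° and 12.491′; 54 + 12.491/60 = 54.2081833
  S ⇒ negate
  λ: split at 3 digits → 158° and 55.4974′; 158 + 55.4974/60 = 158.9249567
  W → negative
Point 5:
  Lat: degrees = first 2 digits = 60, minutes = 39.8288; 60 + 39.8288/60 = 60.6638133
  S ⇒ negate
  λ: split at 3 digits → 116° and 48.27112′; 116 + 48.27112/60 = 116.8045187
  W ⇒ negate
Point 6:
  Latitude: degrees = first 2 digits = 0, minutes = 14.80625; 0 + 14.80625/60 = 0.2467708
  S ⇒ negate
  λ: degrees = first 3 digits = 159, minutes = 6.6949; 159 + 6.6949/60 = 159.1115817
  W → negative

1. -76.768493, -17.992023
2. 29.303271, -32.014472
3. 22.619793, -85.418538
4. -54.208183, -158.924957
5. -60.663813, -116.804519
6. -0.246771, -159.111582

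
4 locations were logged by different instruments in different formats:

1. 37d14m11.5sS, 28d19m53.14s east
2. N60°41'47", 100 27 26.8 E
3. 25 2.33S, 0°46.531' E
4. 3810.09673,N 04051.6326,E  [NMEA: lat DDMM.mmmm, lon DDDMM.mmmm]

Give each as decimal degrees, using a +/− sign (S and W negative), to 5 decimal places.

1. -37.23653, 28.33143
2. 60.69639, 100.45744
3. -25.03883, 0.77552
4. 38.16828, 40.86054

Point 1:
  φ: 37 + 14/60 + 11.5/3600 = 37.236528
  hemisphere S, so the sign is −
  λ: 28 + 19/60 + 53.14/3600 = 28.331428
  E ⇒ keep positive
Point 2:
  Lat: 60° + 41/60 + 47/3600 = 60 + 0.683333 + 0.013056 = 60.696389
  N → positive
  Lon: 100° + 27/60 + 26.8/3600 = 100 + 0.450000 + 0.007444 = 100.457444
  E ⇒ keep positive
Point 3:
  Latitude: 2.33′ = 0.038833°; total 25.038833
  S → negative
  Longitude: 46.531′ = 0.775517°; total 0.775517
  E ⇒ keep positive
Point 4:
  Latitude: split at 2 digits → 38° and 10.09673′; 38 + 10.09673/60 = 38.168279
  N → positive
  Longitude: degrees = first 3 digits = 40, minutes = 51.6326; 40 + 51.6326/60 = 40.860543
  E ⇒ keep positive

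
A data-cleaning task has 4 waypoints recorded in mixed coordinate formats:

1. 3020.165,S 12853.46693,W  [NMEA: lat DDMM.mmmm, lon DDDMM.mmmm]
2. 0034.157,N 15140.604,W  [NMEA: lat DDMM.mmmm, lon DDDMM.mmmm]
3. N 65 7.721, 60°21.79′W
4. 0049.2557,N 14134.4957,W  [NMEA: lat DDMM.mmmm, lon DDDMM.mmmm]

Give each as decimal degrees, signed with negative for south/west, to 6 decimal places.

Point 1:
  Lat: degrees = first 2 digits = 30, minutes = 20.165; 30 + 20.165/60 = 30.3360833
  hemisphere S, so the sign is −
  λ: split at 3 digits → 128° and 53.46693′; 128 + 53.46693/60 = 128.8911155
  W ⇒ negate
Point 2:
  Latitude: degrees = first 2 digits = 0, minutes = 34.157; 0 + 34.157/60 = 0.5692833
  N → positive
  λ: split at 3 digits → 151° and 40.604′; 151 + 40.604/60 = 151.6767333
  W ⇒ negate
Point 3:
  φ: 7.721′ = 0.128683°; total 65.1286833
  N ⇒ keep positive
  Lon: 21.79′ = 0.363167°; total 60.3631667
  W ⇒ negate
Point 4:
  Latitude: split at 2 digits → 00° and 49.2557′; 0 + 49.2557/60 = 0.8209283
  N ⇒ keep positive
  Longitude: degrees = first 3 digits = 141, minutes = 34.4957; 141 + 34.4957/60 = 141.5749283
  hemisphere W, so the sign is −

1. -30.336083, -128.891116
2. 0.569283, -151.676733
3. 65.128683, -60.363167
4. 0.820928, -141.574928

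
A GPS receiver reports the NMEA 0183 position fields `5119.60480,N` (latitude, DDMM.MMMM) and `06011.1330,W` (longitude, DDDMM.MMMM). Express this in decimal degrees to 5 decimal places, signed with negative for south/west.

Lat: degrees = first 2 digits = 51, minutes = 19.6048; 51 + 19.6048/60 = 51.326747
N → positive
Longitude: split at 3 digits → 060° and 11.133′; 60 + 11.133/60 = 60.185550
hemisphere W, so the sign is −

51.32675, -60.18555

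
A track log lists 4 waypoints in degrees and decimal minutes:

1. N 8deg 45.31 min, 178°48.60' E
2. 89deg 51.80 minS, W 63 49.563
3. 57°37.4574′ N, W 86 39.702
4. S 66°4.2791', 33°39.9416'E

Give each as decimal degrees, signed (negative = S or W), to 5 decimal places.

Point 1:
  Latitude: 8 + 45.31/60 = 8.755167
  N → positive
  Lon: 48.6′ = 0.810000°; total 178.810000
  E → positive
Point 2:
  φ: 89 + 51.8/60 = 89.863333
  hemisphere S, so the sign is −
  λ: 49.563′ = 0.826050°; total 63.826050
  W ⇒ negate
Point 3:
  Latitude: 57 + 37.4574/60 = 57.624290
  N → positive
  Lon: 39.702′ = 0.661700°; total 86.661700
  W → negative
Point 4:
  Lat: 66 + 4.2791/60 = 66.071318
  S ⇒ negate
  λ: 39.9416′ = 0.665693°; total 33.665693
  E → positive

1. 8.75517, 178.81000
2. -89.86333, -63.82605
3. 57.62429, -86.66170
4. -66.07132, 33.66569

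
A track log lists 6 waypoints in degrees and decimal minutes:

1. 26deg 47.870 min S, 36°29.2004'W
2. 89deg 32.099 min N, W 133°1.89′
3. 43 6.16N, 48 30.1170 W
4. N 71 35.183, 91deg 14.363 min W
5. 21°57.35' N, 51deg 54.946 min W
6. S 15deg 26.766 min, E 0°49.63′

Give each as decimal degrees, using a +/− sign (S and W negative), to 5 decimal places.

Point 1:
  Lat: 47.87′ = 0.797833°; total 26.797833
  S ⇒ negate
  λ: 36 + 29.2004/60 = 36.486673
  W → negative
Point 2:
  Lat: 89 + 32.099/60 = 89.534983
  N ⇒ keep positive
  Longitude: 1.89′ = 0.031500°; total 133.031500
  W → negative
Point 3:
  Latitude: 43 + 6.16/60 = 43.102667
  N → positive
  Longitude: 30.117′ = 0.501950°; total 48.501950
  W → negative
Point 4:
  Latitude: 71 + 35.183/60 = 71.586383
  N → positive
  Lon: 14.363′ = 0.239383°; total 91.239383
  W ⇒ negate
Point 5:
  Latitude: 21 + 57.35/60 = 21.955833
  N ⇒ keep positive
  λ: 51 + 54.946/60 = 51.915767
  W → negative
Point 6:
  Lat: 15 + 26.766/60 = 15.446100
  S ⇒ negate
  Longitude: 0 + 49.63/60 = 0.827167
  E ⇒ keep positive

1. -26.79783, -36.48667
2. 89.53498, -133.03150
3. 43.10267, -48.50195
4. 71.58638, -91.23938
5. 21.95583, -51.91577
6. -15.44610, 0.82717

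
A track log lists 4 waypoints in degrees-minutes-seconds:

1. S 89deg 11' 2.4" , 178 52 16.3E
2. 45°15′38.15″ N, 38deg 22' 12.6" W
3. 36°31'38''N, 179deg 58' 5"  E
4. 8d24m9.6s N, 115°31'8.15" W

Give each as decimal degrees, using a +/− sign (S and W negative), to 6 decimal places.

Point 1:
  Latitude: 89° + 11/60 + 2.4/3600 = 89 + 0.183333 + 0.000667 = 89.1840000
  hemisphere S, so the sign is −
  λ: 178 + 52/60 + 16.3/3600 = 178.8711944
  E → positive
Point 2:
  Lat: 45 + 15/60 + 38.15/3600 = 45.2605972
  N → positive
  Longitude: 38 + 22/60 + 12.6/3600 = 38.3701667
  W → negative
Point 3:
  Latitude: 36 + 31/60 + 38/3600 = 36.5272222
  N ⇒ keep positive
  λ: 179 + 58/60 + 5/3600 = 179.9680556
  E → positive
Point 4:
  φ: 8 + 24/60 + 9.6/3600 = 8.4026667
  N ⇒ keep positive
  Lon: 31′ + 8.15″ = 31.13583′; 115 + 31.13583/60 = 115.5189306
  hemisphere W, so the sign is −

1. -89.184000, 178.871194
2. 45.260597, -38.370167
3. 36.527222, 179.968056
4. 8.402667, -115.518931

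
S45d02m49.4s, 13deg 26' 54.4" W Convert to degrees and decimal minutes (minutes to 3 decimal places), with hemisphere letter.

φ: 2 + 49.4/60 = 2.82333′
λ: seconds/60 = 0.90667; minutes = 26 + 0.90667 = 26.90667

45° 2.823′ S, 13° 26.907′ W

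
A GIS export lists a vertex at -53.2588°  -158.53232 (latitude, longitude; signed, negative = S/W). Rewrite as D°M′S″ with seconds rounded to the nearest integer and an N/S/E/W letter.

Latitude is negative → S; |value| = 53.258800
Lat: 0.258800 × 60 = 15.52800′ → 15′, remainder × 60 = 31.68″
Longitude is negative → W; |value| = 158.532320
Lon: 0.532320° → 31.93920′; 0.93920 × 60 = 56.35″

53°15′32″ S, 158°31′56″ W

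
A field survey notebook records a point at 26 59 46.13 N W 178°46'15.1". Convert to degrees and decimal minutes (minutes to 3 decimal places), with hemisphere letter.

26° 59.769′ N, 178° 46.252′ W

Latitude: seconds/60 = 0.76883; minutes = 59 + 0.76883 = 59.76883
λ: seconds/60 = 0.25167; minutes = 46 + 0.25167 = 46.25167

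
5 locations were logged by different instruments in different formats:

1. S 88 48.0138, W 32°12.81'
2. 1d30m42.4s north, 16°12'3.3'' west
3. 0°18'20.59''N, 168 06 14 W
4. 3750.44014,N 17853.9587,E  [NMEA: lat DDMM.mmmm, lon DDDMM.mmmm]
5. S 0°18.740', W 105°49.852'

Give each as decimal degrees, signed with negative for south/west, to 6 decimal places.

Point 1:
  φ: 88 + 48.0138/60 = 88.8002300
  hemisphere S, so the sign is −
  Lon: 12.81′ = 0.213500°; total 32.2135000
  hemisphere W, so the sign is −
Point 2:
  Latitude: 1° + 30/60 + 42.4/3600 = 1 + 0.500000 + 0.011778 = 1.5117778
  N → positive
  λ: 12′ + 3.3″ = 12.05500′; 16 + 12.05500/60 = 16.2009167
  W ⇒ negate
Point 3:
  Latitude: 0° + 18/60 + 20.59/3600 = 0 + 0.300000 + 0.005719 = 0.3057194
  N ⇒ keep positive
  Longitude: 168 + 6/60 + 14/3600 = 168.1038889
  W ⇒ negate
Point 4:
  φ: degrees = first 2 digits = 37, minutes = 50.44014; 37 + 50.44014/60 = 37.8406690
  N ⇒ keep positive
  Longitude: degrees = first 3 digits = 178, minutes = 53.9587; 178 + 53.9587/60 = 178.8993117
  E ⇒ keep positive
Point 5:
  φ: 0 + 18.74/60 = 0.3123333
  hemisphere S, so the sign is −
  λ: 49.852′ = 0.830867°; total 105.8308667
  hemisphere W, so the sign is −

1. -88.800230, -32.213500
2. 1.511778, -16.200917
3. 0.305719, -168.103889
4. 37.840669, 178.899312
5. -0.312333, -105.830867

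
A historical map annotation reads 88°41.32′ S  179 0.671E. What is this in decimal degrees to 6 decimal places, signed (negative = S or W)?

-88.688667, 179.011183

Latitude: 88 + 41.32/60 = 88.6886667
S → negative
Longitude: 0.671′ = 0.011183°; total 179.0111833
E ⇒ keep positive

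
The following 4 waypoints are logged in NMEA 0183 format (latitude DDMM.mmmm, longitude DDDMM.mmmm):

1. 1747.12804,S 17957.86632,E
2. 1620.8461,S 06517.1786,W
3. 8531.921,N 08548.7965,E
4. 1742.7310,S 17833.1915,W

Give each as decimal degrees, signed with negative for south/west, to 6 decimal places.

1. -17.785467, 179.964439
2. -16.347435, -65.286310
3. 85.532017, 85.813275
4. -17.712183, -178.553192

Point 1:
  φ: split at 2 digits → 17° and 47.12804′; 17 + 47.12804/60 = 17.7854673
  S → negative
  λ: split at 3 digits → 179° and 57.86632′; 179 + 57.86632/60 = 179.9644387
  E → positive
Point 2:
  Latitude: degrees = first 2 digits = 16, minutes = 20.8461; 16 + 20.8461/60 = 16.3474350
  hemisphere S, so the sign is −
  Lon: degrees = first 3 digits = 65, minutes = 17.1786; 65 + 17.1786/60 = 65.2863100
  W ⇒ negate
Point 3:
  φ: degrees = first 2 digits = 85, minutes = 31.921; 85 + 31.921/60 = 85.5320167
  N ⇒ keep positive
  λ: split at 3 digits → 085° and 48.7965′; 85 + 48.7965/60 = 85.8132750
  E → positive
Point 4:
  Latitude: split at 2 digits → 17° and 42.731′; 17 + 42.731/60 = 17.7121833
  hemisphere S, so the sign is −
  Longitude: degrees = first 3 digits = 178, minutes = 33.1915; 178 + 33.1915/60 = 178.5531917
  hemisphere W, so the sign is −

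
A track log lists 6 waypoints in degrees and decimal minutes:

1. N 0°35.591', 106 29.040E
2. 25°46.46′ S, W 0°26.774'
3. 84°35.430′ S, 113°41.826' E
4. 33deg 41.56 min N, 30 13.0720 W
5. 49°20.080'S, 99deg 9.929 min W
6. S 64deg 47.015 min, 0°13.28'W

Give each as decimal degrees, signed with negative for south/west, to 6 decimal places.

Point 1:
  Latitude: 35.591′ = 0.593183°; total 0.5931833
  N → positive
  Longitude: 106 + 29.04/60 = 106.4840000
  E → positive
Point 2:
  Lat: 25 + 46.46/60 = 25.7743333
  S ⇒ negate
  Lon: 26.774′ = 0.446233°; total 0.4462333
  W ⇒ negate
Point 3:
  Latitude: 35.43′ = 0.590500°; total 84.5905000
  S → negative
  Lon: 41.826′ = 0.697100°; total 113.6971000
  E → positive
Point 4:
  Lat: 41.56′ = 0.692667°; total 33.6926667
  N → positive
  Lon: 30 + 13.072/60 = 30.2178667
  hemisphere W, so the sign is −
Point 5:
  Lat: 49 + 20.08/60 = 49.3346667
  S → negative
  Longitude: 99 + 9.929/60 = 99.1654833
  hemisphere W, so the sign is −
Point 6:
  φ: 47.015′ = 0.783583°; total 64.7835833
  S → negative
  λ: 0 + 13.28/60 = 0.2213333
  hemisphere W, so the sign is −

1. 0.593183, 106.484000
2. -25.774333, -0.446233
3. -84.590500, 113.697100
4. 33.692667, -30.217867
5. -49.334667, -99.165483
6. -64.783583, -0.221333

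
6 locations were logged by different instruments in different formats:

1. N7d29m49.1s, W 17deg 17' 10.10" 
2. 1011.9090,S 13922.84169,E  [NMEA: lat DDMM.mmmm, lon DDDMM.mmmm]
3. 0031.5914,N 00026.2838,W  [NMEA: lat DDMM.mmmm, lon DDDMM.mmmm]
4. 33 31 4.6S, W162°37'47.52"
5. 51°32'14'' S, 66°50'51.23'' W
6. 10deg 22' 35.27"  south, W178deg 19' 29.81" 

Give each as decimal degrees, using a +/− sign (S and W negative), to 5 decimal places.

Point 1:
  Lat: 29′ + 49.1″ = 29.81833′; 7 + 29.81833/60 = 7.496972
  N → positive
  λ: 17° + 17/60 + 10.1/3600 = 17 + 0.283333 + 0.002806 = 17.286139
  W → negative
Point 2:
  φ: split at 2 digits → 10° and 11.909′; 10 + 11.909/60 = 10.198483
  S → negative
  Longitude: degrees = first 3 digits = 139, minutes = 22.84169; 139 + 22.84169/60 = 139.380695
  E → positive
Point 3:
  φ: split at 2 digits → 00° and 31.5914′; 0 + 31.5914/60 = 0.526523
  N → positive
  Longitude: degrees = first 3 digits = 0, minutes = 26.2838; 0 + 26.2838/60 = 0.438063
  hemisphere W, so the sign is −
Point 4:
  φ: 31′ + 4.6″ = 31.07667′; 33 + 31.07667/60 = 33.517944
  S ⇒ negate
  Lon: 162 + 37/60 + 47.52/3600 = 162.629867
  W → negative
Point 5:
  Lat: 51 + 32/60 + 14/3600 = 51.537222
  S → negative
  Longitude: 66 + 50/60 + 51.23/3600 = 66.847564
  W → negative
Point 6:
  φ: 22′ + 35.27″ = 22.58783′; 10 + 22.58783/60 = 10.376464
  S → negative
  Lon: 178° + 19/60 + 29.81/3600 = 178 + 0.316667 + 0.008281 = 178.324947
  hemisphere W, so the sign is −

1. 7.49697, -17.28614
2. -10.19848, 139.38069
3. 0.52652, -0.43806
4. -33.51794, -162.62987
5. -51.53722, -66.84756
6. -10.37646, -178.32495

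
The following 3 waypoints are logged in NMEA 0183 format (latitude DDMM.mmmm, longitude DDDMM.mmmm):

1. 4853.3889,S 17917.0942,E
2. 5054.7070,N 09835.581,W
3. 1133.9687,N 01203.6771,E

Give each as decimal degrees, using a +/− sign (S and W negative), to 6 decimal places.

1. -48.889815, 179.284903
2. 50.911783, -98.593017
3. 11.566145, 12.061285

Point 1:
  Lat: split at 2 digits → 48° and 53.3889′; 48 + 53.3889/60 = 48.8898150
  hemisphere S, so the sign is −
  Longitude: split at 3 digits → 179° and 17.0942′; 179 + 17.0942/60 = 179.2849033
  E → positive
Point 2:
  Lat: degrees = first 2 digits = 50, minutes = 54.707; 50 + 54.707/60 = 50.9117833
  N ⇒ keep positive
  Lon: degrees = first 3 digits = 98, minutes = 35.581; 98 + 35.581/60 = 98.5930167
  hemisphere W, so the sign is −
Point 3:
  Lat: degrees = first 2 digits = 11, minutes = 33.9687; 11 + 33.9687/60 = 11.5661450
  N → positive
  λ: degrees = first 3 digits = 12, minutes = 3.6771; 12 + 3.6771/60 = 12.0612850
  E ⇒ keep positive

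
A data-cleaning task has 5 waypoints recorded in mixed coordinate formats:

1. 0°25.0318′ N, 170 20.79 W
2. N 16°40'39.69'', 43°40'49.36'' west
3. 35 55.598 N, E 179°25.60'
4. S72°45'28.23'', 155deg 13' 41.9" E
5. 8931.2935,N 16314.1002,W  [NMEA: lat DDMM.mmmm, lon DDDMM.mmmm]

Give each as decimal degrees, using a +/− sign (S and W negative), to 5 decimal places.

1. 0.41720, -170.34650
2. 16.67769, -43.68038
3. 35.92663, 179.42667
4. -72.75784, 155.22831
5. 89.52156, -163.23500

Point 1:
  φ: 0 + 25.0318/60 = 0.417197
  N ⇒ keep positive
  λ: 170 + 20.79/60 = 170.346500
  hemisphere W, so the sign is −
Point 2:
  φ: 16° + 40/60 + 39.69/3600 = 16 + 0.666667 + 0.011025 = 16.677692
  N → positive
  Lon: 43° + 40/60 + 49.36/3600 = 43 + 0.666667 + 0.013711 = 43.680378
  W → negative
Point 3:
  Latitude: 35 + 55.598/60 = 35.926633
  N ⇒ keep positive
  Lon: 25.6′ = 0.426667°; total 179.426667
  E → positive
Point 4:
  Lat: 45′ + 28.23″ = 45.47050′; 72 + 45.47050/60 = 72.757842
  S → negative
  Longitude: 13′ + 41.9″ = 13.69833′; 155 + 13.69833/60 = 155.228306
  E → positive
Point 5:
  φ: degrees = first 2 digits = 89, minutes = 31.2935; 89 + 31.2935/60 = 89.521558
  N ⇒ keep positive
  λ: split at 3 digits → 163° and 14.1002′; 163 + 14.1002/60 = 163.235003
  hemisphere W, so the sign is −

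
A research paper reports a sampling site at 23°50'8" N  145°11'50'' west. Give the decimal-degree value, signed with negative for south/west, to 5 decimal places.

Latitude: 23 + 50/60 + 8/3600 = 23.835556
N → positive
λ: 145 + 11/60 + 50/3600 = 145.197222
W ⇒ negate

23.83556, -145.19722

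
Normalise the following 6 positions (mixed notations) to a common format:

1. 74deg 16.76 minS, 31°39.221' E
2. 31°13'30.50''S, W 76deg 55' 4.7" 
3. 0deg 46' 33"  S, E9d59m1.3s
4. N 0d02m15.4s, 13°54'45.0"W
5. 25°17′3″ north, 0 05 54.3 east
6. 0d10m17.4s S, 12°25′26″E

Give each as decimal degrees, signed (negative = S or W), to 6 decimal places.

1. -74.279333, 31.653683
2. -31.225139, -76.917972
3. -0.775833, 9.983694
4. 0.037611, -13.912500
5. 25.284167, 0.098417
6. -0.171500, 12.423889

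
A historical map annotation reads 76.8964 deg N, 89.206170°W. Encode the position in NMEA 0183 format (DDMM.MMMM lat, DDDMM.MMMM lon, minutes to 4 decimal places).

7653.7840,N / 08912.3702,W

φ: fractional part 0.896400 → 53.784000 minutes
λ: 89° + 0.206170 × 60 = 89° 12.370200′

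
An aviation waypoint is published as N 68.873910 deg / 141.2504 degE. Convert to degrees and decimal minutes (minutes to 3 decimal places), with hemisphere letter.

68° 52.435′ N, 141° 15.024′ E

Lat: fractional part 0.873910 → 52.43460 minutes
λ: 141° + 0.250400 × 60 = 141° 15.02400′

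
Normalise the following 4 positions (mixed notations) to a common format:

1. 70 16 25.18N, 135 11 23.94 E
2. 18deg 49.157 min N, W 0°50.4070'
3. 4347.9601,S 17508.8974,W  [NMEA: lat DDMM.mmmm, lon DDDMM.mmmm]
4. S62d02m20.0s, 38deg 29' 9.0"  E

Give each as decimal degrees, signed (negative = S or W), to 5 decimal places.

1. 70.27366, 135.18998
2. 18.81928, -0.84012
3. -43.79934, -175.14829
4. -62.03889, 38.48583

Point 1:
  Lat: 70° + 16/60 + 25.18/3600 = 70 + 0.266667 + 0.006994 = 70.273661
  N ⇒ keep positive
  λ: 135° + 11/60 + 23.94/3600 = 135 + 0.183333 + 0.006650 = 135.189983
  E → positive
Point 2:
  Lat: 49.157′ = 0.819283°; total 18.819283
  N ⇒ keep positive
  λ: 0 + 50.407/60 = 0.840117
  W ⇒ negate
Point 3:
  Latitude: split at 2 digits → 43° and 47.9601′; 43 + 47.9601/60 = 43.799335
  S → negative
  Longitude: split at 3 digits → 175° and 8.8974′; 175 + 8.8974/60 = 175.148290
  W ⇒ negate
Point 4:
  Latitude: 62 + 2/60 + 20/3600 = 62.038889
  S → negative
  Longitude: 38° + 29/60 + 9/3600 = 38 + 0.483333 + 0.002500 = 38.485833
  E ⇒ keep positive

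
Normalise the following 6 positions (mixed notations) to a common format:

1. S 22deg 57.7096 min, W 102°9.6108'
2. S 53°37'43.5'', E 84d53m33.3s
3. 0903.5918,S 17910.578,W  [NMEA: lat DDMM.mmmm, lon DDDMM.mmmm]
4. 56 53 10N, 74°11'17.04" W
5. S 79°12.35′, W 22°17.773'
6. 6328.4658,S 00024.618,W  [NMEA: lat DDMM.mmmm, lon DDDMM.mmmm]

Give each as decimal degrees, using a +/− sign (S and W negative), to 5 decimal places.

Point 1:
  Latitude: 57.7096′ = 0.961827°; total 22.961827
  S → negative
  Lon: 9.6108′ = 0.160180°; total 102.160180
  W → negative
Point 2:
  Latitude: 53° + 37/60 + 43.5/3600 = 53 + 0.616667 + 0.012083 = 53.628750
  S → negative
  Longitude: 84° + 53/60 + 33.3/3600 = 84 + 0.883333 + 0.009250 = 84.892583
  E → positive
Point 3:
  φ: split at 2 digits → 09° and 3.5918′; 9 + 3.5918/60 = 9.059863
  S → negative
  Longitude: degrees = first 3 digits = 179, minutes = 10.578; 179 + 10.578/60 = 179.176300
  hemisphere W, so the sign is −
Point 4:
  Lat: 56° + 53/60 + 10/3600 = 56 + 0.883333 + 0.002778 = 56.886111
  N → positive
  Longitude: 74 + 11/60 + 17.04/3600 = 74.188067
  W ⇒ negate
Point 5:
  Latitude: 79 + 12.35/60 = 79.205833
  S ⇒ negate
  λ: 22 + 17.773/60 = 22.296217
  W → negative
Point 6:
  Latitude: degrees = first 2 digits = 63, minutes = 28.4658; 63 + 28.4658/60 = 63.474430
  S → negative
  Longitude: split at 3 digits → 000° and 24.618′; 0 + 24.618/60 = 0.410300
  W ⇒ negate

1. -22.96183, -102.16018
2. -53.62875, 84.89258
3. -9.05986, -179.17630
4. 56.88611, -74.18807
5. -79.20583, -22.29622
6. -63.47443, -0.41030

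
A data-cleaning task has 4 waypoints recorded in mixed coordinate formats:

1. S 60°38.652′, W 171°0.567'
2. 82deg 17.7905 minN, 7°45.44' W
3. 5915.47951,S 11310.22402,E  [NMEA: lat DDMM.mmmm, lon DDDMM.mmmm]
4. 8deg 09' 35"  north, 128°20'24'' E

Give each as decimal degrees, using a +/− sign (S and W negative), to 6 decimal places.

1. -60.644200, -171.009450
2. 82.296508, -7.757333
3. -59.257992, 113.170400
4. 8.159722, 128.340000

Point 1:
  Lat: 60 + 38.652/60 = 60.6442000
  hemisphere S, so the sign is −
  Lon: 0.567′ = 0.009450°; total 171.0094500
  W → negative
Point 2:
  Lat: 17.7905′ = 0.296508°; total 82.2965083
  N ⇒ keep positive
  Longitude: 45.44′ = 0.757333°; total 7.7573333
  hemisphere W, so the sign is −
Point 3:
  Latitude: degrees = first 2 digits = 59, minutes = 15.47951; 59 + 15.47951/60 = 59.2579918
  S ⇒ negate
  Longitude: split at 3 digits → 113° and 10.22402′; 113 + 10.22402/60 = 113.1704003
  E ⇒ keep positive
Point 4:
  Latitude: 9′ + 35″ = 9.58333′; 8 + 9.58333/60 = 8.1597222
  N → positive
  Longitude: 128 + 20/60 + 24/3600 = 128.3400000
  E ⇒ keep positive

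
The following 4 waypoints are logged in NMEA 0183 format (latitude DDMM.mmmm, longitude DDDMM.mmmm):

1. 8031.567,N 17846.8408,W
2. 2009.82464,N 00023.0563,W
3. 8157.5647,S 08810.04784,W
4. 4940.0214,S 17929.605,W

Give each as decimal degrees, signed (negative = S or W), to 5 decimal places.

1. 80.52612, -178.78068
2. 20.16374, -0.38427
3. -81.95941, -88.16746
4. -49.66702, -179.49342

Point 1:
  Lat: degrees = first 2 digits = 80, minutes = 31.567; 80 + 31.567/60 = 80.526117
  N ⇒ keep positive
  λ: split at 3 digits → 178° and 46.8408′; 178 + 46.8408/60 = 178.780680
  W → negative
Point 2:
  Latitude: degrees = first 2 digits = 20, minutes = 9.82464; 20 + 9.82464/60 = 20.163744
  N ⇒ keep positive
  λ: degrees = first 3 digits = 0, minutes = 23.0563; 0 + 23.0563/60 = 0.384272
  hemisphere W, so the sign is −
Point 3:
  φ: split at 2 digits → 81° and 57.5647′; 81 + 57.5647/60 = 81.959412
  S → negative
  Longitude: split at 3 digits → 088° and 10.04784′; 88 + 10.04784/60 = 88.167464
  W → negative
Point 4:
  Latitude: degrees = first 2 digits = 49, minutes = 40.0214; 49 + 40.0214/60 = 49.667023
  hemisphere S, so the sign is −
  λ: split at 3 digits → 179° and 29.605′; 179 + 29.605/60 = 179.493417
  W ⇒ negate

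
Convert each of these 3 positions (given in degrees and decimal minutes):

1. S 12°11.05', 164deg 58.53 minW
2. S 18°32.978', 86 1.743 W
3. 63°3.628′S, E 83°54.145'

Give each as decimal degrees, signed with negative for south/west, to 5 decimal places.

1. -12.18417, -164.97550
2. -18.54963, -86.02905
3. -63.06047, 83.90242

Point 1:
  Latitude: 12 + 11.05/60 = 12.184167
  S → negative
  Longitude: 58.53′ = 0.975500°; total 164.975500
  W → negative
Point 2:
  Lat: 18 + 32.978/60 = 18.549633
  hemisphere S, so the sign is −
  λ: 1.743′ = 0.029050°; total 86.029050
  W ⇒ negate
Point 3:
  φ: 63 + 3.628/60 = 63.060467
  S ⇒ negate
  Lon: 83 + 54.145/60 = 83.902417
  E → positive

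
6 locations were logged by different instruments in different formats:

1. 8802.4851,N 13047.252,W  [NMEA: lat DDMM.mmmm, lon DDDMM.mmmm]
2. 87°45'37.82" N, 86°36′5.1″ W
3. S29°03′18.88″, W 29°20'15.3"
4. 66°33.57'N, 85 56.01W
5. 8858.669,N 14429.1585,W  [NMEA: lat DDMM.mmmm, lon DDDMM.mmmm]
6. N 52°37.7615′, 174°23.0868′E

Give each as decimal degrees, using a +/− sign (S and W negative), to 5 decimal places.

Point 1:
  φ: split at 2 digits → 88° and 2.4851′; 88 + 2.4851/60 = 88.041418
  N → positive
  λ: split at 3 digits → 130° and 47.252′; 130 + 47.252/60 = 130.787533
  W → negative
Point 2:
  Lat: 87° + 45/60 + 37.82/3600 = 87 + 0.750000 + 0.010506 = 87.760506
  N → positive
  Lon: 86 + 36/60 + 5.1/3600 = 86.601417
  W → negative
Point 3:
  φ: 29 + 3/60 + 18.88/3600 = 29.055244
  S → negative
  Lon: 20′ + 15.3″ = 20.25500′; 29 + 20.25500/60 = 29.337583
  W ⇒ negate
Point 4:
  φ: 66 + 33.57/60 = 66.559500
  N → positive
  Lon: 85 + 56.01/60 = 85.933500
  W ⇒ negate
Point 5:
  φ: degrees = first 2 digits = 88, minutes = 58.669; 88 + 58.669/60 = 88.977817
  N → positive
  Lon: split at 3 digits → 144° and 29.1585′; 144 + 29.1585/60 = 144.485975
  hemisphere W, so the sign is −
Point 6:
  φ: 37.7615′ = 0.629358°; total 52.629358
  N ⇒ keep positive
  λ: 174 + 23.0868/60 = 174.384780
  E → positive

1. 88.04142, -130.78753
2. 87.76051, -86.60142
3. -29.05524, -29.33758
4. 66.55950, -85.93350
5. 88.97782, -144.48598
6. 52.62936, 174.38478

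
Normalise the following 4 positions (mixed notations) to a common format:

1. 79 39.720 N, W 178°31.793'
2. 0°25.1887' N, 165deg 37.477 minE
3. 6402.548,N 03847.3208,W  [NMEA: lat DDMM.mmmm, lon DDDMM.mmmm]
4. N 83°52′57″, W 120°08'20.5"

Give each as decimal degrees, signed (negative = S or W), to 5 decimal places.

1. 79.66200, -178.52988
2. 0.41981, 165.62462
3. 64.04247, -38.78868
4. 83.88250, -120.13903

Point 1:
  Lat: 39.72′ = 0.662000°; total 79.662000
  N → positive
  Longitude: 31.793′ = 0.529883°; total 178.529883
  hemisphere W, so the sign is −
Point 2:
  Latitude: 25.1887′ = 0.419812°; total 0.419812
  N → positive
  Longitude: 37.477′ = 0.624617°; total 165.624617
  E → positive
Point 3:
  Latitude: degrees = first 2 digits = 64, minutes = 2.548; 64 + 2.548/60 = 64.042467
  N ⇒ keep positive
  Lon: split at 3 digits → 038° and 47.3208′; 38 + 47.3208/60 = 38.788680
  W → negative
Point 4:
  φ: 83° + 52/60 + 57/3600 = 83 + 0.866667 + 0.015833 = 83.882500
  N ⇒ keep positive
  Lon: 120 + 8/60 + 20.5/3600 = 120.139028
  W → negative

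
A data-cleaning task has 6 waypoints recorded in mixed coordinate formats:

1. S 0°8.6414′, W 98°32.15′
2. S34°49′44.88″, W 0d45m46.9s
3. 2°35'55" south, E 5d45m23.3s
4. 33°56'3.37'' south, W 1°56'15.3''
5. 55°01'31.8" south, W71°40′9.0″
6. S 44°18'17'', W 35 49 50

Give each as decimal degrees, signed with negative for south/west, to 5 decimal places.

Point 1:
  φ: 0 + 8.6414/60 = 0.144023
  S → negative
  Lon: 32.15′ = 0.535833°; total 98.535833
  hemisphere W, so the sign is −
Point 2:
  φ: 34 + 49/60 + 44.88/3600 = 34.829133
  S → negative
  λ: 0° + 45/60 + 46.9/3600 = 0 + 0.750000 + 0.013028 = 0.763028
  hemisphere W, so the sign is −
Point 3:
  φ: 2° + 35/60 + 55/3600 = 2 + 0.583333 + 0.015278 = 2.598611
  S → negative
  Longitude: 5 + 45/60 + 23.3/3600 = 5.756472
  E → positive
Point 4:
  Latitude: 56′ + 3.37″ = 56.05617′; 33 + 56.05617/60 = 33.934269
  S ⇒ negate
  λ: 56′ + 15.3″ = 56.25500′; 1 + 56.25500/60 = 1.937583
  hemisphere W, so the sign is −
Point 5:
  Latitude: 1′ + 31.8″ = 1.53000′; 55 + 1.53000/60 = 55.025500
  hemisphere S, so the sign is −
  λ: 40′ + 9″ = 40.15000′; 71 + 40.15000/60 = 71.669167
  W ⇒ negate
Point 6:
  Latitude: 44° + 18/60 + 17/3600 = 44 + 0.300000 + 0.004722 = 44.304722
  S → negative
  Lon: 49′ + 50″ = 49.83333′; 35 + 49.83333/60 = 35.830556
  W ⇒ negate

1. -0.14402, -98.53583
2. -34.82913, -0.76303
3. -2.59861, 5.75647
4. -33.93427, -1.93758
5. -55.02550, -71.66917
6. -44.30472, -35.83056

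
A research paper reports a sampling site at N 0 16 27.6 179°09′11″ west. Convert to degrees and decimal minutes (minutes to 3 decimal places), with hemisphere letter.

0° 16.460′ N, 179° 9.183′ W

φ: seconds/60 = 0.46000; minutes = 16 + 0.46000 = 16.46000
Lon: 9 + 11/60 = 9.18333′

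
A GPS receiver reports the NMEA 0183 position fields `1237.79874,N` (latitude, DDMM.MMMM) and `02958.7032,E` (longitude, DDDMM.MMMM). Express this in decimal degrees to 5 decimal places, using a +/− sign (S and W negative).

12.62998, 29.97839

Lat: degrees = first 2 digits = 12, minutes = 37.79874; 12 + 37.79874/60 = 12.629979
N ⇒ keep positive
λ: degrees = first 3 digits = 29, minutes = 58.7032; 29 + 58.7032/60 = 29.978387
E → positive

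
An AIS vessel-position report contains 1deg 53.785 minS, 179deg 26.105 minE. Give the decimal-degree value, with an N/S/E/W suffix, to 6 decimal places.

1.896417° S, 179.435083° E

φ: 53.785′ = 0.896417°; total 1.8964167
Longitude: 26.105′ = 0.435083°; total 179.4350833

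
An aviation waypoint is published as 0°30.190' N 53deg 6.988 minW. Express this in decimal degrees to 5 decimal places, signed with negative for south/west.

0.50317, -53.11647

Latitude: 30.19′ = 0.503167°; total 0.503167
N ⇒ keep positive
Longitude: 6.988′ = 0.116467°; total 53.116467
hemisphere W, so the sign is −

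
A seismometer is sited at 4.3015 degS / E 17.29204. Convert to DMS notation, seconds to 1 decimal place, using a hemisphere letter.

4°18′5.4″ S, 17°17′31.3″ E

Lat: 0.301500° → 18.09000′; 0.09000 × 60 = 5.400″
λ: 0.292040 × 60 = 17.52240′ → 17′, remainder × 60 = 31.344″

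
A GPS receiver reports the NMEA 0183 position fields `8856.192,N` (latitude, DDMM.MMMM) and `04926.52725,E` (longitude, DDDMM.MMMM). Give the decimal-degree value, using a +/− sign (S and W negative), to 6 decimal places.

φ: split at 2 digits → 88° and 56.192′; 88 + 56.192/60 = 88.9365333
N → positive
λ: split at 3 digits → 049° and 26.52725′; 49 + 26.52725/60 = 49.4421208
E ⇒ keep positive

88.936533, 49.442121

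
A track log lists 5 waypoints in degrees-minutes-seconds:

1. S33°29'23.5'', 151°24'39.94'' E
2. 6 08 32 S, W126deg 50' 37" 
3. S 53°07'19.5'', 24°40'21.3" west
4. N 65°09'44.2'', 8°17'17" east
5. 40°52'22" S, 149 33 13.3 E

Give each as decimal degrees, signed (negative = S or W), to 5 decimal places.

Point 1:
  Lat: 29′ + 23.5″ = 29.39167′; 33 + 29.39167/60 = 33.489861
  S → negative
  Lon: 24′ + 39.94″ = 24.66567′; 151 + 24.66567/60 = 151.411094
  E → positive
Point 2:
  Latitude: 6° + 8/60 + 32/3600 = 6 + 0.133333 + 0.008889 = 6.142222
  hemisphere S, so the sign is −
  Longitude: 126 + 50/60 + 37/3600 = 126.843611
  W → negative
Point 3:
  Lat: 53 + 7/60 + 19.5/3600 = 53.122083
  S ⇒ negate
  Lon: 40′ + 21.3″ = 40.35500′; 24 + 40.35500/60 = 24.672583
  W → negative
Point 4:
  Latitude: 9′ + 44.2″ = 9.73667′; 65 + 9.73667/60 = 65.162278
  N ⇒ keep positive
  Lon: 8° + 17/60 + 17/3600 = 8 + 0.283333 + 0.004722 = 8.288056
  E ⇒ keep positive
Point 5:
  φ: 40 + 52/60 + 22/3600 = 40.872778
  hemisphere S, so the sign is −
  λ: 149° + 33/60 + 13.3/3600 = 149 + 0.550000 + 0.003694 = 149.553694
  E ⇒ keep positive

1. -33.48986, 151.41109
2. -6.14222, -126.84361
3. -53.12208, -24.67258
4. 65.16228, 8.28806
5. -40.87278, 149.55369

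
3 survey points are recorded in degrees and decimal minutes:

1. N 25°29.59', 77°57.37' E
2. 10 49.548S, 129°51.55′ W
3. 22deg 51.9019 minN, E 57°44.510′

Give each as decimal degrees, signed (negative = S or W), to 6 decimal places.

1. 25.493167, 77.956167
2. -10.825800, -129.859167
3. 22.865032, 57.741833

Point 1:
  Latitude: 25 + 29.59/60 = 25.4931667
  N ⇒ keep positive
  Longitude: 77 + 57.37/60 = 77.9561667
  E → positive
Point 2:
  Latitude: 10 + 49.548/60 = 10.8258000
  hemisphere S, so the sign is −
  Longitude: 129 + 51.55/60 = 129.8591667
  hemisphere W, so the sign is −
Point 3:
  φ: 22 + 51.9019/60 = 22.8650317
  N ⇒ keep positive
  λ: 57 + 44.51/60 = 57.7418333
  E → positive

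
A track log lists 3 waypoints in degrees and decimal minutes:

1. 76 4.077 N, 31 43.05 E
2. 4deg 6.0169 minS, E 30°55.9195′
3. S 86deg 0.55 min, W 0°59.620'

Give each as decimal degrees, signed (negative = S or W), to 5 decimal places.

1. 76.06795, 31.71750
2. -4.10028, 30.93199
3. -86.00917, -0.99367

Point 1:
  φ: 4.077′ = 0.067950°; total 76.067950
  N ⇒ keep positive
  Longitude: 43.05′ = 0.717500°; total 31.717500
  E ⇒ keep positive
Point 2:
  Latitude: 6.0169′ = 0.100282°; total 4.100282
  S ⇒ negate
  λ: 55.9195′ = 0.931992°; total 30.931992
  E → positive
Point 3:
  Lat: 0.55′ = 0.009167°; total 86.009167
  hemisphere S, so the sign is −
  Lon: 59.62′ = 0.993667°; total 0.993667
  W ⇒ negate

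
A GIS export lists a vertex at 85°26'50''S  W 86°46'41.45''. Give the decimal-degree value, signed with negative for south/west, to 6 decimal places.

-85.447222, -86.778181

Lat: 85 + 26/60 + 50/3600 = 85.4472222
hemisphere S, so the sign is −
Lon: 46′ + 41.45″ = 46.69083′; 86 + 46.69083/60 = 86.7781806
hemisphere W, so the sign is −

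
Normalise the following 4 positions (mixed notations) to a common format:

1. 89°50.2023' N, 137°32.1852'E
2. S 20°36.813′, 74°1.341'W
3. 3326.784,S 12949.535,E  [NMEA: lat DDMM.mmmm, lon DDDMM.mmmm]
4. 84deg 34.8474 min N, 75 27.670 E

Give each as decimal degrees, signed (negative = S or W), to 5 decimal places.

Point 1:
  Lat: 89 + 50.2023/60 = 89.836705
  N ⇒ keep positive
  Lon: 137 + 32.1852/60 = 137.536420
  E → positive
Point 2:
  Lat: 20 + 36.813/60 = 20.613550
  S → negative
  λ: 1.341′ = 0.022350°; total 74.022350
  W → negative
Point 3:
  Latitude: degrees = first 2 digits = 33, minutes = 26.784; 33 + 26.784/60 = 33.446400
  S ⇒ negate
  Longitude: split at 3 digits → 129° and 49.535′; 129 + 49.535/60 = 129.825583
  E → positive
Point 4:
  Latitude: 84 + 34.8474/60 = 84.580790
  N → positive
  Longitude: 75 + 27.67/60 = 75.461167
  E ⇒ keep positive

1. 89.83671, 137.53642
2. -20.61355, -74.02235
3. -33.44640, 129.82558
4. 84.58079, 75.46117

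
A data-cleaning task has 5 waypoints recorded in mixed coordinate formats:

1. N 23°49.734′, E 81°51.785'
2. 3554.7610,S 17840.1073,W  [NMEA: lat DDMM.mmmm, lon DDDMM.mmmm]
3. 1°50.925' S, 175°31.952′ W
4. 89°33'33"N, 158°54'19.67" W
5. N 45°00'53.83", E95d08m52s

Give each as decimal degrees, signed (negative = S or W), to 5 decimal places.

1. 23.82890, 81.86308
2. -35.91268, -178.66846
3. -1.84875, -175.53253
4. 89.55917, -158.90546
5. 45.01495, 95.14778

Point 1:
  Latitude: 23 + 49.734/60 = 23.828900
  N ⇒ keep positive
  Longitude: 51.785′ = 0.863083°; total 81.863083
  E → positive
Point 2:
  φ: degrees = first 2 digits = 35, minutes = 54.761; 35 + 54.761/60 = 35.912683
  S ⇒ negate
  λ: degrees = first 3 digits = 178, minutes = 40.1073; 178 + 40.1073/60 = 178.668455
  W ⇒ negate
Point 3:
  Latitude: 1 + 50.925/60 = 1.848750
  S → negative
  Lon: 175 + 31.952/60 = 175.532533
  W ⇒ negate
Point 4:
  Latitude: 89 + 33/60 + 33/3600 = 89.559167
  N ⇒ keep positive
  Lon: 158 + 54/60 + 19.67/3600 = 158.905464
  W ⇒ negate
Point 5:
  φ: 45° + 0/60 + 53.83/3600 = 45 + 0.000000 + 0.014953 = 45.014953
  N → positive
  λ: 95° + 8/60 + 52/3600 = 95 + 0.133333 + 0.014444 = 95.147778
  E → positive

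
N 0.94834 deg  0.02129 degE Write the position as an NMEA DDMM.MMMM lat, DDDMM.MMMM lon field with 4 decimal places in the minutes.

Lat: fractional part 0.948340 → 56.900400 minutes
Longitude: 0° + 0.021290 × 60 = 0° 1.277400′

0056.9004,N / 00001.2774,E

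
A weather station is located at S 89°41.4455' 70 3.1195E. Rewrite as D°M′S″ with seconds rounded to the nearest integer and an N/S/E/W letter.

89°41′27″ S, 70°03′7″ E

φ: 41.44550′ → 41′ and 0.44550 × 60 = 26.73″
Longitude: 3.11950′ → 3′ and 0.11950 × 60 = 7.17″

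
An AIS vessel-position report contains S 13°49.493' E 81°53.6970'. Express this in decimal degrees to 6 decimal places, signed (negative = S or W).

φ: 13 + 49.493/60 = 13.8248833
S → negative
Lon: 81 + 53.697/60 = 81.8949500
E → positive

-13.824883, 81.894950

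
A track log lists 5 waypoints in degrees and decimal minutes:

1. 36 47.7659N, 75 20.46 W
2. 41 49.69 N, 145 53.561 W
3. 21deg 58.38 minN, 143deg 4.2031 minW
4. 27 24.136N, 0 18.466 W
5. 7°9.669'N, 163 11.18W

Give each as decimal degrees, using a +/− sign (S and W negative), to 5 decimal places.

1. 36.79610, -75.34100
2. 41.82817, -145.89268
3. 21.97300, -143.07005
4. 27.40227, -0.30777
5. 7.16115, -163.18633

Point 1:
  Latitude: 47.7659′ = 0.796098°; total 36.796098
  N → positive
  Lon: 75 + 20.46/60 = 75.341000
  W → negative
Point 2:
  φ: 49.69′ = 0.828167°; total 41.828167
  N ⇒ keep positive
  λ: 145 + 53.561/60 = 145.892683
  hemisphere W, so the sign is −
Point 3:
  Latitude: 21 + 58.38/60 = 21.973000
  N → positive
  Lon: 4.2031′ = 0.070052°; total 143.070052
  W → negative
Point 4:
  Lat: 27 + 24.136/60 = 27.402267
  N ⇒ keep positive
  λ: 0 + 18.466/60 = 0.307767
  hemisphere W, so the sign is −
Point 5:
  Lat: 9.669′ = 0.161150°; total 7.161150
  N ⇒ keep positive
  λ: 11.18′ = 0.186333°; total 163.186333
  W → negative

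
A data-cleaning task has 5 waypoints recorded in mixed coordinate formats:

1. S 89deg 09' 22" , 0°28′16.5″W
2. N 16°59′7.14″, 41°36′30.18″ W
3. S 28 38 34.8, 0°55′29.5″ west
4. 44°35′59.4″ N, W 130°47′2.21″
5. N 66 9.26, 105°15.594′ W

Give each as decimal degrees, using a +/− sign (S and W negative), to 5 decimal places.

1. -89.15611, -0.47125
2. 16.98532, -41.60838
3. -28.64300, -0.92486
4. 44.59983, -130.78395
5. 66.15433, -105.25990

Point 1:
  φ: 9′ + 22″ = 9.36667′; 89 + 9.36667/60 = 89.156111
  S → negative
  Longitude: 28′ + 16.5″ = 28.27500′; 0 + 28.27500/60 = 0.471250
  hemisphere W, so the sign is −
Point 2:
  φ: 16 + 59/60 + 7.14/3600 = 16.985317
  N → positive
  Lon: 41 + 36/60 + 30.18/3600 = 41.608383
  hemisphere W, so the sign is −
Point 3:
  φ: 28 + 38/60 + 34.8/3600 = 28.643000
  S → negative
  Longitude: 0° + 55/60 + 29.5/3600 = 0 + 0.916667 + 0.008194 = 0.924861
  W → negative
Point 4:
  Latitude: 44 + 35/60 + 59.4/3600 = 44.599833
  N → positive
  Lon: 47′ + 2.21″ = 47.03683′; 130 + 47.03683/60 = 130.783947
  W ⇒ negate
Point 5:
  Lat: 9.26′ = 0.154333°; total 66.154333
  N → positive
  Lon: 105 + 15.594/60 = 105.259900
  hemisphere W, so the sign is −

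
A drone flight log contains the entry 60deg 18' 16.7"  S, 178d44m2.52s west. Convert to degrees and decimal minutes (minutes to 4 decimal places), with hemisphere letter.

60° 18.2783′ S, 178° 44.0420′ W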